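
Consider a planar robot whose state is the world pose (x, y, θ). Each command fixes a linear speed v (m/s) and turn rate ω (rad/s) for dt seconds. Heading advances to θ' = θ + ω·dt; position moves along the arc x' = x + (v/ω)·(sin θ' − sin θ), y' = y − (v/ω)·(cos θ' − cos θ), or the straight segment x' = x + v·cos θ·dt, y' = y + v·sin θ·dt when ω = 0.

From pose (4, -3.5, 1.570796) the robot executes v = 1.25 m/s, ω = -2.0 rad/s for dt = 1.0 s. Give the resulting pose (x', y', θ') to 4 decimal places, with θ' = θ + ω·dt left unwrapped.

θ' = 1.5708 + -2.0·1.0 = -0.4292
R = v/ω = 1.25/-2.0 = -0.6250
x' = 4 + -0.6250·(sin -0.4292 − sin 1.5708) = 4.8851
y' = -3.5 − -0.6250·(cos -0.4292 − cos 1.5708) = -2.9317

(4.8851, -2.9317, -0.4292)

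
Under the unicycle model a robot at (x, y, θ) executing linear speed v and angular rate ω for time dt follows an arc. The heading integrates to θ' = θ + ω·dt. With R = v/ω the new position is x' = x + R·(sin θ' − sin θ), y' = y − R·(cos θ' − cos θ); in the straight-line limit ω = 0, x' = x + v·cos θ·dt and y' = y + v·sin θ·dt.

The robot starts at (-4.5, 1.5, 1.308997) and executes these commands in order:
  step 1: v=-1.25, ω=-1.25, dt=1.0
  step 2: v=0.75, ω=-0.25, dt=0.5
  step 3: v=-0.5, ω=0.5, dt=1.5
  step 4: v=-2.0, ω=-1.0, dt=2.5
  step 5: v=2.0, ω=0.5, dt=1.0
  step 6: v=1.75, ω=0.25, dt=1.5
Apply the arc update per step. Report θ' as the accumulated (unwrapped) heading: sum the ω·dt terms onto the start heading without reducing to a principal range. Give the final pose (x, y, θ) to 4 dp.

step 1: θ'=0.0590 (R=1.0000) → pose (-5.4070, 0.7606, 0.0590)
step 2: θ'=-0.0660 (R=-3.0000) → pose (-5.0322, 0.7592, -0.0660)
step 3: θ'=0.6840 (R=-1.0000) → pose (-5.7301, 0.5365, 0.6840)
step 4: θ'=-1.8160 (R=2.0000) → pose (-8.9340, 2.5721, -1.8160)
step 5: θ'=-1.3160 (R=4.0000) → pose (-8.9245, 0.5929, -1.3160)
step 6: θ'=-0.9410 (R=7.0000) → pose (-7.8076, -1.7656, -0.9410)

(-7.8076, -1.7656, -0.9410)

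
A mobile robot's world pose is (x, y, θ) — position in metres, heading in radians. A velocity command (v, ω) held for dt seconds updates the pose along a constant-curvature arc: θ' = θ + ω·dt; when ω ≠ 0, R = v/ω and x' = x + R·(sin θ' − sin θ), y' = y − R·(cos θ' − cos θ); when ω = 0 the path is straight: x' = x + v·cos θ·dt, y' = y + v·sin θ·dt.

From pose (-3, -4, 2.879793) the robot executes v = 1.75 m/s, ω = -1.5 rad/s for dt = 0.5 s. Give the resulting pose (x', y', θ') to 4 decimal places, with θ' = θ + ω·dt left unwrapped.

(-3.6871, -3.4918, 2.1298)

θ' = 2.8798 + -1.5·0.5 = 2.1298
R = v/ω = 1.75/-1.5 = -1.1667
x' = -3 + -1.1667·(sin 2.1298 − sin 2.8798) = -3.6871
y' = -4 − -1.1667·(cos 2.1298 − cos 2.8798) = -3.4918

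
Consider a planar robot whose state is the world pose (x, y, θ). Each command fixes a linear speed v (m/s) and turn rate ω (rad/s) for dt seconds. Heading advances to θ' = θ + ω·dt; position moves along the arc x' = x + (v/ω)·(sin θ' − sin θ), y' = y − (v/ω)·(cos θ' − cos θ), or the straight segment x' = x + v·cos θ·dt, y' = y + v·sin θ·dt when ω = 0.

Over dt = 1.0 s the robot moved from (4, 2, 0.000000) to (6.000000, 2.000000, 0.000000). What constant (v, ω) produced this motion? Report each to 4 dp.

Δθ = 0.000000 − 0.000000 = 0.000000
ω = Δθ/dt = 0.000000/1.0 = 0.0000
ω = 0 → v = (Δx·cos θ + Δy·sin θ)/dt = 2.0000

v = 2.0000, ω = 0.0000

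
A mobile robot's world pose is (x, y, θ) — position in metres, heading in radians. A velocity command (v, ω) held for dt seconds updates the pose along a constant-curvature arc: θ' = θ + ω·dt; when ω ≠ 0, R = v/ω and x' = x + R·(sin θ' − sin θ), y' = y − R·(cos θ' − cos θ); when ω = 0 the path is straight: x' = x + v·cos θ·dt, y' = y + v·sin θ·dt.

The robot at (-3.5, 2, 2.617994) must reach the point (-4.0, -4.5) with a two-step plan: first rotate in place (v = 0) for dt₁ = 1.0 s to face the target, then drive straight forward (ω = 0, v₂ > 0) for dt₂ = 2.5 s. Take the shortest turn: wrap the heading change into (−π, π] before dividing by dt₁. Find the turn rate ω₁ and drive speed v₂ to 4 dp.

heading to target = atan2(-4.5−2, -4−-3.5) = -1.6476
Δθ = wrap(-1.6476 − 2.6180) = 2.0176; ω₁ = Δθ/dt₁ = 2.0176
distance = √((-4−-3.5)² + (-4.5−2)²) = 6.5192; v₂ = distance/dt₂ = 2.6077

ω₁ = 2.0176, v₂ = 2.6077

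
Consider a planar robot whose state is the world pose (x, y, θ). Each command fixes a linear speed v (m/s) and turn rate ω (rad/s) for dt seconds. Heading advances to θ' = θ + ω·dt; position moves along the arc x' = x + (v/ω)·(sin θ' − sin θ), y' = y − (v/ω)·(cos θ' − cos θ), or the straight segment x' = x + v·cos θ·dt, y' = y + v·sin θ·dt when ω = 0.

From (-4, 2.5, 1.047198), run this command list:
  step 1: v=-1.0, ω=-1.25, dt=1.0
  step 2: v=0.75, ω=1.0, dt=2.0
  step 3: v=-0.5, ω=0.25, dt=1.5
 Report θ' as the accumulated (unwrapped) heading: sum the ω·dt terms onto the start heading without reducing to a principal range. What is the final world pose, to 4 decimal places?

(-3.6722, 2.3367, 2.1722)

step 1: θ'=-0.2028 (R=0.8000) → pose (-4.8540, 2.1164, -0.2028)
step 2: θ'=1.7972 (R=0.7500) → pose (-3.9720, 3.0194, 1.7972)
step 3: θ'=2.1722 (R=-2.0000) → pose (-3.6722, 2.3367, 2.1722)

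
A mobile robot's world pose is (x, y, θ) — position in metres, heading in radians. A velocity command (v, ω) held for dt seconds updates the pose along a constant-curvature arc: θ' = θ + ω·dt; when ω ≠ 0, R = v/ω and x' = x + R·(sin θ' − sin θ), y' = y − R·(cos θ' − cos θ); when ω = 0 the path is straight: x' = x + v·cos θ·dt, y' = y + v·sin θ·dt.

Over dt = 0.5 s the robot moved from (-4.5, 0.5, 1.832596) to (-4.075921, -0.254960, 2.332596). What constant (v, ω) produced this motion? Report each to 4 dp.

v = -1.7500, ω = 1.0000

Δθ = 2.332596 − 1.832596 = 0.500000
ω = Δθ/dt = 0.500000/0.5 = 1.0000
R = −Δy/(cos θ' − cos θ) = -1.7500
v = R·ω = -1.7500·1.0000 = -1.7500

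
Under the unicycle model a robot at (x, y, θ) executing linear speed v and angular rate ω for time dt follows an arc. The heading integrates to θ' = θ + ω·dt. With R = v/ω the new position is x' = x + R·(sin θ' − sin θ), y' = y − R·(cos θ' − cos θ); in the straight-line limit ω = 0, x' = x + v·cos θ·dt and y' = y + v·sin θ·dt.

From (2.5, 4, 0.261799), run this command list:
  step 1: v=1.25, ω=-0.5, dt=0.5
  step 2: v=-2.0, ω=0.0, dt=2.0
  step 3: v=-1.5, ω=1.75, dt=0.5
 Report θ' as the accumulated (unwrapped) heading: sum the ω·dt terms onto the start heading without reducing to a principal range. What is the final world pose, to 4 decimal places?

(-1.5364, 3.7224, 0.8868)

step 1: θ'=0.0118 (R=-2.5000) → pose (3.1175, 4.0850, 0.0118)
step 2: θ'=0.0118 (straight) → pose (-0.8822, 4.0378, 0.0118)
step 3: θ'=0.8868 (R=-0.8571) → pose (-1.5364, 3.7224, 0.8868)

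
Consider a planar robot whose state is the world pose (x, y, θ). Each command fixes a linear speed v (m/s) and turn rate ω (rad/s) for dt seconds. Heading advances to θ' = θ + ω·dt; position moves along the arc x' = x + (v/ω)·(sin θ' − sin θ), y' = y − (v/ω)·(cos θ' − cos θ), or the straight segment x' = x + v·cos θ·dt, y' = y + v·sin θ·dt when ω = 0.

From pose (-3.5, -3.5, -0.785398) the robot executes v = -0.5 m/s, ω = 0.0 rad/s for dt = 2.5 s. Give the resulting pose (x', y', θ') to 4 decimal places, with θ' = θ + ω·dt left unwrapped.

(-4.3839, -2.6161, -0.7854)

θ' = -0.7854 + 0.0·2.5 = -0.7854
ω = 0 → straight: x' = -3.5 + -0.5·cos(-0.7854)·2.5 = -4.3839
y' = -3.5 + -0.5·sin(-0.7854)·2.5 = -2.6161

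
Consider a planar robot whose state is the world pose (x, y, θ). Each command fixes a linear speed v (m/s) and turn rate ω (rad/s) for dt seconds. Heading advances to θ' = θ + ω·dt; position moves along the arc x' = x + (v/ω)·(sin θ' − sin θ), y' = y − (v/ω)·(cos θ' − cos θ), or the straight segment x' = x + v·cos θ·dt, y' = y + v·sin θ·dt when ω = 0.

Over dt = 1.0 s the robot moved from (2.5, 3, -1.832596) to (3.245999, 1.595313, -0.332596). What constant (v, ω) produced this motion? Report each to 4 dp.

Δθ = -0.332596 − -1.832596 = 1.500000
ω = Δθ/dt = 1.500000/1.0 = 1.5000
R = −Δy/(cos θ' − cos θ) = 1.1667
v = R·ω = 1.1667·1.5000 = 1.7500

v = 1.7500, ω = 1.5000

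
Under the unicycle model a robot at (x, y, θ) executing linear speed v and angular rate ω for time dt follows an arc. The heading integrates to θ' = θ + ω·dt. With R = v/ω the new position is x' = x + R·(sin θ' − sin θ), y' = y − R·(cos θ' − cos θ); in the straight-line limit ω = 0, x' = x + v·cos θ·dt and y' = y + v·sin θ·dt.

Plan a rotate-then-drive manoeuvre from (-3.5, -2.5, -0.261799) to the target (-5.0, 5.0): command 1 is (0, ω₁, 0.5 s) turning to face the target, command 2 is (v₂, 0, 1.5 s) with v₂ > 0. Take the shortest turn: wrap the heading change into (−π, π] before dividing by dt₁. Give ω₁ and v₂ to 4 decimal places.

ω₁ = 4.0600, v₂ = 5.0990

heading to target = atan2(5−-2.5, -5−-3.5) = 1.7682
Δθ = wrap(1.7682 − -0.2618) = 2.0300; ω₁ = Δθ/dt₁ = 4.0600
distance = √((-5−-3.5)² + (5−-2.5)²) = 7.6485; v₂ = distance/dt₂ = 5.0990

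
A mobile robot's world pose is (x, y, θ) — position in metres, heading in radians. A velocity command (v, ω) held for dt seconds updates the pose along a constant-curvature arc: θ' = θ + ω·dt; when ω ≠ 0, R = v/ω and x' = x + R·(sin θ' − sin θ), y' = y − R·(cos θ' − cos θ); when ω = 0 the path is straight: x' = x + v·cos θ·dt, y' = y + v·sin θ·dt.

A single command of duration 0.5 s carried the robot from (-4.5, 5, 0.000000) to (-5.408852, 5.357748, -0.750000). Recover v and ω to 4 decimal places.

v = -2.0000, ω = -1.5000

Δθ = -0.750000 − 0.000000 = -0.750000
ω = Δθ/dt = -0.750000/0.5 = -1.5000
R = Δx/(sin θ' − sin θ) = 1.3333
v = R·ω = 1.3333·-1.5000 = -2.0000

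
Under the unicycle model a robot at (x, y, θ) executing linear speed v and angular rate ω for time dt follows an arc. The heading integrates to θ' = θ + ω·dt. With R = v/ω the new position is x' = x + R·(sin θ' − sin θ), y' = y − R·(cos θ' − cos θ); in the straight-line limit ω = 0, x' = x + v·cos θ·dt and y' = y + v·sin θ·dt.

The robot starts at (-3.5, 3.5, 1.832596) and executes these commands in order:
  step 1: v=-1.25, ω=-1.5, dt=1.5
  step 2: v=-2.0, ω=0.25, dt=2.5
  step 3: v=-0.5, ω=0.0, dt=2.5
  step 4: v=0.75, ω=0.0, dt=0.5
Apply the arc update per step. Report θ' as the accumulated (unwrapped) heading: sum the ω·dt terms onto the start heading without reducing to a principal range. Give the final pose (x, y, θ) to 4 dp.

step 1: θ'=-0.4174 (R=0.8333) → pose (-4.6428, 2.5225, -0.4174)
step 2: θ'=0.2076 (R=-8.0000) → pose (-9.5347, 3.0376, 0.2076)
step 3: θ'=0.2076 (straight) → pose (-10.7579, 2.7800, 0.2076)
step 4: θ'=0.2076 (straight) → pose (-10.3909, 2.8573, 0.2076)

(-10.3909, 2.8573, 0.2076)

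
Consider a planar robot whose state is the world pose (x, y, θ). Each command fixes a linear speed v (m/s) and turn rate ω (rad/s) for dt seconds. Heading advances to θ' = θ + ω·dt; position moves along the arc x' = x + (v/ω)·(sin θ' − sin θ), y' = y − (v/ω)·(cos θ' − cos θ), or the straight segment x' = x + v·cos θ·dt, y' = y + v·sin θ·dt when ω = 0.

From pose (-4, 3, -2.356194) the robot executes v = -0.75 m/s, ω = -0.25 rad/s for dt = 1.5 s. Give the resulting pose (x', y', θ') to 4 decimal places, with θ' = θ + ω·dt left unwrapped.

θ' = -2.3562 + -0.25·1.5 = -2.7312
R = v/ω = -0.75/-0.25 = 3.0000
x' = -4 + 3.0000·(sin -2.7312 − sin -2.3562) = -3.0756
y' = 3 − 3.0000·(cos -2.7312 − cos -2.3562) = 3.6296

(-3.0756, 3.6296, -2.7312)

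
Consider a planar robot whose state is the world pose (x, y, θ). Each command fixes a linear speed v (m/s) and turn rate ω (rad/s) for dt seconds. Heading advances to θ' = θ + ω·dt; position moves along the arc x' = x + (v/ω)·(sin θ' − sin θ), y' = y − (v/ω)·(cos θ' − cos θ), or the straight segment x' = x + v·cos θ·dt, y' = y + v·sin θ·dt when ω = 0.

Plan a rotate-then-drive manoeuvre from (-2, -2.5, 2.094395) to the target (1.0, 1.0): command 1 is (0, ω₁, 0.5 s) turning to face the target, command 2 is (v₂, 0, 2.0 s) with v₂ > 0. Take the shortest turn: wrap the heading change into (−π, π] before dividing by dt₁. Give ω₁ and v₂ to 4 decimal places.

heading to target = atan2(1−-2.5, 1−-2) = 0.8622
Δθ = wrap(0.8622 − 2.0944) = -1.2322; ω₁ = Δθ/dt₁ = -2.4644
distance = √((1−-2)² + (1−-2.5)²) = 4.6098; v₂ = distance/dt₂ = 2.3049

ω₁ = -2.4644, v₂ = 2.3049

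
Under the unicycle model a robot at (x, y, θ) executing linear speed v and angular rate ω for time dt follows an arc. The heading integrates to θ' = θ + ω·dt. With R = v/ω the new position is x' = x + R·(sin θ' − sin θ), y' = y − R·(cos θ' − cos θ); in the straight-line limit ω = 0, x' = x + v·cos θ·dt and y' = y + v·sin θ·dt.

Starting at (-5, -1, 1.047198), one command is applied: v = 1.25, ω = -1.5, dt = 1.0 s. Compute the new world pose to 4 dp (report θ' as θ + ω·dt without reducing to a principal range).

θ' = 1.0472 + -1.5·1.0 = -0.4528
R = v/ω = 1.25/-1.5 = -0.8333
x' = -5 + -0.8333·(sin -0.4528 − sin 1.0472) = -3.9137
y' = -1 − -0.8333·(cos -0.4528 − cos 1.0472) = -0.6673

(-3.9137, -0.6673, -0.4528)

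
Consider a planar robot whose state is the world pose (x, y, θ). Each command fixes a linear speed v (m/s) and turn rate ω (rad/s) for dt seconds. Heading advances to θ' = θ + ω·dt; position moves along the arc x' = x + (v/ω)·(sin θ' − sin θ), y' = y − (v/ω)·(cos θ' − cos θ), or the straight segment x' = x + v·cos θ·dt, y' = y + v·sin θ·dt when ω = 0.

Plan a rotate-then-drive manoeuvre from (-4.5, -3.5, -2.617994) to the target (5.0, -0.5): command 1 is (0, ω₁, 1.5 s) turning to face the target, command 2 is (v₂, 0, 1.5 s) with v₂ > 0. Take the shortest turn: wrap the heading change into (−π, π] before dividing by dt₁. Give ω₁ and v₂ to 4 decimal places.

heading to target = atan2(-0.5−-3.5, 5−-4.5) = 0.3059
Δθ = wrap(0.3059 − -2.6180) = 2.9239; ω₁ = Δθ/dt₁ = 1.9492
distance = √((5−-4.5)² + (-0.5−-3.5)²) = 9.9624; v₂ = distance/dt₂ = 6.6416

ω₁ = 1.9492, v₂ = 6.6416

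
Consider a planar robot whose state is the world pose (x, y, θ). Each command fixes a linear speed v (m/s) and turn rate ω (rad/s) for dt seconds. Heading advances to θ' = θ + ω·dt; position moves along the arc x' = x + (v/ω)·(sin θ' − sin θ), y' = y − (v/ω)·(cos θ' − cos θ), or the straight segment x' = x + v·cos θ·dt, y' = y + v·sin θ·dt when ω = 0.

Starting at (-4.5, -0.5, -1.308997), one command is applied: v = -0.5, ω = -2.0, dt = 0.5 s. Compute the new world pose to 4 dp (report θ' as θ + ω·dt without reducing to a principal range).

θ' = -1.3090 + -2.0·0.5 = -2.3090
R = v/ω = -0.5/-2.0 = 0.2500
x' = -4.5 + 0.2500·(sin -2.3090 − sin -1.3090) = -4.4434
y' = -0.5 − 0.2500·(cos -2.3090 − cos -1.3090) = -0.2671

(-4.4434, -0.2671, -2.3090)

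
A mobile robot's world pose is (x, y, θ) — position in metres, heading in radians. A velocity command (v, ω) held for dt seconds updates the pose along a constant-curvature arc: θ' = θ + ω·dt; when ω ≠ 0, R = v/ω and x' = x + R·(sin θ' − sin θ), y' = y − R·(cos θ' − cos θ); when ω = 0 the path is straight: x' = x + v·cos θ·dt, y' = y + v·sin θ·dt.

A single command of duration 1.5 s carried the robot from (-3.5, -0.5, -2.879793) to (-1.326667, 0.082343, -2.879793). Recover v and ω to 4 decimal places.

Δθ = -2.879793 − -2.879793 = 0.000000
ω = Δθ/dt = 0.000000/1.5 = 0.0000
ω = 0 → v = (Δx·cos θ + Δy·sin θ)/dt = -1.5000

v = -1.5000, ω = 0.0000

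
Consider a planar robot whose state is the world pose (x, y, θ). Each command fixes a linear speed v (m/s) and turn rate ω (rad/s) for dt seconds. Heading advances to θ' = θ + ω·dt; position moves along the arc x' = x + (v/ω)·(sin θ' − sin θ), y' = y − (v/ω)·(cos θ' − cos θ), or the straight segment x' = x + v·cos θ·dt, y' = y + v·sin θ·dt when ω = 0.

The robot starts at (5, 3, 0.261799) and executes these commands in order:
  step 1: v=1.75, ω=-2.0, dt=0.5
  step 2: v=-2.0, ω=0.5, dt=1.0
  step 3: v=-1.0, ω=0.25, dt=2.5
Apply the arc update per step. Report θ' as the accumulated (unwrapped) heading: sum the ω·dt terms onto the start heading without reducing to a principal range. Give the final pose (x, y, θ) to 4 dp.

step 1: θ'=-0.7382 (R=-0.8750) → pose (5.8153, 2.8020, -0.7382)
step 2: θ'=-0.2382 (R=-4.0000) → pose (4.0673, 3.7304, -0.2382)
step 3: θ'=0.3868 (R=-4.0000) → pose (1.6146, 3.5478, 0.3868)

(1.6146, 3.5478, 0.3868)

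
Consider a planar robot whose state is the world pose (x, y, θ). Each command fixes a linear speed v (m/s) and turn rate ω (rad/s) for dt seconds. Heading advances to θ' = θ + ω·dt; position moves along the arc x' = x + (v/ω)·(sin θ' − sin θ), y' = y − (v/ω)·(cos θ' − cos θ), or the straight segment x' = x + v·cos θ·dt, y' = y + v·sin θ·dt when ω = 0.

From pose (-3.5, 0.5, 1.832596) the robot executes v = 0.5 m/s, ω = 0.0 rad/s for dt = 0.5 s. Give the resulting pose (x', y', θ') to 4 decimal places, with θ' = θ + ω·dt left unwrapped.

(-3.5647, 0.7415, 1.8326)

θ' = 1.8326 + 0.0·0.5 = 1.8326
ω = 0 → straight: x' = -3.5 + 0.5·cos(1.8326)·0.5 = -3.5647
y' = 0.5 + 0.5·sin(1.8326)·0.5 = 0.7415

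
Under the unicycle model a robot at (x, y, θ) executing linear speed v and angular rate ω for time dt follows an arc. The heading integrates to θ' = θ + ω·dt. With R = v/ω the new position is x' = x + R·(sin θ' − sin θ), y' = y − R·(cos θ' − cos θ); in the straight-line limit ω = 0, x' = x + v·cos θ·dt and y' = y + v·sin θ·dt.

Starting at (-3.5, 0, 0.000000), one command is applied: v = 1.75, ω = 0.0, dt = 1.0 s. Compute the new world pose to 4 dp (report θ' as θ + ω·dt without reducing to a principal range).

(-1.7500, 0.0000, 0.0000)

θ' = 0.0000 + 0.0·1.0 = 0.0000
ω = 0 → straight: x' = -3.5 + 1.75·cos(0.0000)·1.0 = -1.7500
y' = 0 + 1.75·sin(0.0000)·1.0 = 0.0000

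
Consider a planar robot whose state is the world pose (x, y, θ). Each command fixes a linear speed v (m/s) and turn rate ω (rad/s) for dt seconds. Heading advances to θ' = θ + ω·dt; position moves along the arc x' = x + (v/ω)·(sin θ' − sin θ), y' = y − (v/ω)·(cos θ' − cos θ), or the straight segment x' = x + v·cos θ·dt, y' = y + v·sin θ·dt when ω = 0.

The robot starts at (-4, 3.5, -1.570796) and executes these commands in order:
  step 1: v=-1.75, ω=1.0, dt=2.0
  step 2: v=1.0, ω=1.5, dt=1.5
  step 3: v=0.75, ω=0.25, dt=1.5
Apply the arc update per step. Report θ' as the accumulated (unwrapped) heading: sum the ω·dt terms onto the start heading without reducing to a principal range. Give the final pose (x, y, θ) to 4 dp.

step 1: θ'=0.4292 (R=-1.7500) → pose (-6.4783, 5.0913, 0.4292)
step 2: θ'=2.6792 (R=0.6667) → pose (-6.4583, 6.2941, 2.6792)
step 3: θ'=3.0542 (R=3.0000) → pose (-7.5347, 6.5977, 3.0542)

(-7.5347, 6.5977, 3.0542)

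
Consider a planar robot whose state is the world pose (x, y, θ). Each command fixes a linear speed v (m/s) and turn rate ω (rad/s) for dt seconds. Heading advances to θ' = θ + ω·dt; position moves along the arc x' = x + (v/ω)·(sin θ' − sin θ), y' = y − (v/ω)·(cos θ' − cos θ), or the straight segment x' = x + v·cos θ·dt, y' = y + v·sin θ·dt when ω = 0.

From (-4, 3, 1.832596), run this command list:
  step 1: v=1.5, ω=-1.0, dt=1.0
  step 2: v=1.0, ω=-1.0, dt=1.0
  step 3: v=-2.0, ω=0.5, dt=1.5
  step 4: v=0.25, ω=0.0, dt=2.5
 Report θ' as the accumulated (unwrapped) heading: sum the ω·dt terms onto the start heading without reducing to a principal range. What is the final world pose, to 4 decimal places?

(-5.0997, 4.4507, 0.5826)

step 1: θ'=0.8326 (R=-1.5000) → pose (-3.6606, 4.3977, 0.8326)
step 2: θ'=-0.1674 (R=-1.0000) → pose (-2.7543, 4.7107, -0.1674)
step 3: θ'=0.5826 (R=-4.0000) → pose (-5.6216, 4.1068, 0.5826)
step 4: θ'=0.5826 (straight) → pose (-5.0997, 4.4507, 0.5826)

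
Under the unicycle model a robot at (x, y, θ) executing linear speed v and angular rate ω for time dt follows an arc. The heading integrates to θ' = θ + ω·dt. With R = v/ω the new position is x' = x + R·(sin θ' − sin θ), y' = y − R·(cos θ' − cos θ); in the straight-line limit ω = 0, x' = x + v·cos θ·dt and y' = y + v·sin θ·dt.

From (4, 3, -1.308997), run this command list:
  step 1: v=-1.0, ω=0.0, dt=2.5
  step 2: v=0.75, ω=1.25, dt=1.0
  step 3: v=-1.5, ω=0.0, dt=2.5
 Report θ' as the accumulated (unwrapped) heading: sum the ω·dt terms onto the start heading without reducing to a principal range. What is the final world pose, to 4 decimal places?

(0.1537, 5.1923, -0.0590)

step 1: θ'=-1.3090 (straight) → pose (3.3530, 5.4148, -1.3090)
step 2: θ'=-0.0590 (R=0.6000) → pose (3.8971, 4.9711, -0.0590)
step 3: θ'=-0.0590 (straight) → pose (0.1537, 5.1923, -0.0590)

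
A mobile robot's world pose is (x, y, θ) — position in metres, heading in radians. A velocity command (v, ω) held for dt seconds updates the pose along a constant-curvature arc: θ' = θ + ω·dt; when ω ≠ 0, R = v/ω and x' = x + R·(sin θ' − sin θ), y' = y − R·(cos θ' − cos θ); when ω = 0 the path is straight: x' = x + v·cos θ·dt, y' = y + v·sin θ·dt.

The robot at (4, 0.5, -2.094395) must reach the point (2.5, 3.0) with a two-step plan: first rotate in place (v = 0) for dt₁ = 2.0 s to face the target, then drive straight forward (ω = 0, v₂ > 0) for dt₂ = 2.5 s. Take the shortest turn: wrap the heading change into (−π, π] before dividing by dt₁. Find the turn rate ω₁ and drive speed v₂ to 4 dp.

heading to target = atan2(3−0.5, 2.5−4) = 2.1112
Δθ = wrap(2.1112 − -2.0944) = -2.0776; ω₁ = Δθ/dt₁ = -1.0388
distance = √((2.5−4)² + (3−0.5)²) = 2.9155; v₂ = distance/dt₂ = 1.1662

ω₁ = -1.0388, v₂ = 1.1662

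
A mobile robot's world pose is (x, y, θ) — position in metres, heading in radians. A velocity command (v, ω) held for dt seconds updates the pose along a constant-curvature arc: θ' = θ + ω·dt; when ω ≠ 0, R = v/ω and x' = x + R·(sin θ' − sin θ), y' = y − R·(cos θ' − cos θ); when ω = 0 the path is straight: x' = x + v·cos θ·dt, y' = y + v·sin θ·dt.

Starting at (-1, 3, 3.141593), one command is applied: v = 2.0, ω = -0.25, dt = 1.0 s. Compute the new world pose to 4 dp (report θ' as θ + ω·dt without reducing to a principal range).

θ' = 3.1416 + -0.25·1.0 = 2.8916
R = v/ω = 2.0/-0.25 = -8.0000
x' = -1 + -8.0000·(sin 2.8916 − sin 3.1416) = -2.9792
y' = 3 − -8.0000·(cos 2.8916 − cos 3.1416) = 3.2487

(-2.9792, 3.2487, 2.8916)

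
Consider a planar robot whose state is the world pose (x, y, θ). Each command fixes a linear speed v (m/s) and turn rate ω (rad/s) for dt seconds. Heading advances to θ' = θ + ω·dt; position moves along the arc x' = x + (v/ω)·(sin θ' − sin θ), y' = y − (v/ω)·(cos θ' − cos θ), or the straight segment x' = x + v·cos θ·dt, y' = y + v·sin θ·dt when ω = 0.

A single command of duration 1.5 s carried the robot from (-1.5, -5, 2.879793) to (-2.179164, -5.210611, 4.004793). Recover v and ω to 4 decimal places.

v = 0.5000, ω = 0.7500

Δθ = 4.004793 − 2.879793 = 1.125000
ω = Δθ/dt = 1.125000/1.5 = 0.7500
R = Δx/(sin θ' − sin θ) = 0.6667
v = R·ω = 0.6667·0.7500 = 0.5000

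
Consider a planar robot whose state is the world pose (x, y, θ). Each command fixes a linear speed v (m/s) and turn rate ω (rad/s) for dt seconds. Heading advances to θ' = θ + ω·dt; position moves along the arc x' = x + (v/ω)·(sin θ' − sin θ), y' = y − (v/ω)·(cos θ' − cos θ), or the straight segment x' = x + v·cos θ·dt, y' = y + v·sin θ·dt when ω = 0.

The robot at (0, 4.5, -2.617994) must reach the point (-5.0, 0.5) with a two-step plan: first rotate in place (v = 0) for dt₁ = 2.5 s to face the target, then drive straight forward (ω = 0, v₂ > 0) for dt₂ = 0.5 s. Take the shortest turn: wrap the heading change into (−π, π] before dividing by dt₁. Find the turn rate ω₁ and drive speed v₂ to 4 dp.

ω₁ = 0.0605, v₂ = 12.8062

heading to target = atan2(0.5−4.5, -5−0) = -2.4669
Δθ = wrap(-2.4669 − -2.6180) = 0.1511; ω₁ = Δθ/dt₁ = 0.0605
distance = √((-5−0)² + (0.5−4.5)²) = 6.4031; v₂ = distance/dt₂ = 12.8062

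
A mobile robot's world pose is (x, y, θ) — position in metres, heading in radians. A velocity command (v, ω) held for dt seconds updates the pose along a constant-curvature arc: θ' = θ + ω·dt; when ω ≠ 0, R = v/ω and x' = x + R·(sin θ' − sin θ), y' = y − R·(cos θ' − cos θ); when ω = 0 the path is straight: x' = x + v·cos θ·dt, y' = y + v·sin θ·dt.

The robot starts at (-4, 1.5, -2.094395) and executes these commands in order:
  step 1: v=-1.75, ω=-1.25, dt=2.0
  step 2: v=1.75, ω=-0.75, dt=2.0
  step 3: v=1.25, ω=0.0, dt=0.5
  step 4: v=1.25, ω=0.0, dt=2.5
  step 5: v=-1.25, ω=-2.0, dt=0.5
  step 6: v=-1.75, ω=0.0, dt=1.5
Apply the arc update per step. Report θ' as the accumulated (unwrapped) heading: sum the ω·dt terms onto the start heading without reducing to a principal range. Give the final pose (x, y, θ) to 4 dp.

step 1: θ'=-4.5944 (R=1.4000) → pose (-1.3973, 0.9648, -4.5944)
step 2: θ'=-6.0944 (R=-2.3333) → pose (0.4819, 3.5314, -6.0944)
step 3: θ'=-6.0944 (straight) → pose (1.0958, 3.6487, -6.0944)
step 4: θ'=-6.0944 (straight) → pose (4.1653, 4.2351, -6.0944)
step 5: θ'=-7.0944 (R=0.6250) → pose (3.5948, 4.4186, -7.0944)
step 6: θ'=-7.0944 (straight) → pose (1.7872, 6.3221, -7.0944)

(1.7872, 6.3221, -7.0944)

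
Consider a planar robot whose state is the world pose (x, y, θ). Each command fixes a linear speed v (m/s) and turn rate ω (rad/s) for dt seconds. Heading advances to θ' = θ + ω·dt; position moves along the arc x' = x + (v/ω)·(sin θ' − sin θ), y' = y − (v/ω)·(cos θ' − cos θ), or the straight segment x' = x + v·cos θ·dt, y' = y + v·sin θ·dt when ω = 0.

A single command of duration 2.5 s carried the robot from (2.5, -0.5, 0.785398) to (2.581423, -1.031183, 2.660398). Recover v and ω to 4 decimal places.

v = -0.2500, ω = 0.7500

Δθ = 2.660398 − 0.785398 = 1.875000
ω = Δθ/dt = 1.875000/2.5 = 0.7500
R = −Δy/(cos θ' − cos θ) = -0.3333
v = R·ω = -0.3333·0.7500 = -0.2500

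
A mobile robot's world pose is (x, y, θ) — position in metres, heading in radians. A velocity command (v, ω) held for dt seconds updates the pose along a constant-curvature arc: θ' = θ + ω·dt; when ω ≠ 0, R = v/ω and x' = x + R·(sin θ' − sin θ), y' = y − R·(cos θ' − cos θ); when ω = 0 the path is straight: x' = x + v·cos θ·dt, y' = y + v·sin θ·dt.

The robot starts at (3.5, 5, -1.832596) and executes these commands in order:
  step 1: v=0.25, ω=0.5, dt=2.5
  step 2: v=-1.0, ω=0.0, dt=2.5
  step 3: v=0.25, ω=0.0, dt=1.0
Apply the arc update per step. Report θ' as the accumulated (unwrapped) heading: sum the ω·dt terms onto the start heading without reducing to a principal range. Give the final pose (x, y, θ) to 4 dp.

step 1: θ'=-0.5826 (R=0.5000) → pose (3.7079, 4.4531, -0.5826)
step 2: θ'=-0.5826 (straight) → pose (1.6203, 5.8286, -0.5826)
step 3: θ'=-0.5826 (straight) → pose (1.8290, 5.6910, -0.5826)

(1.8290, 5.6910, -0.5826)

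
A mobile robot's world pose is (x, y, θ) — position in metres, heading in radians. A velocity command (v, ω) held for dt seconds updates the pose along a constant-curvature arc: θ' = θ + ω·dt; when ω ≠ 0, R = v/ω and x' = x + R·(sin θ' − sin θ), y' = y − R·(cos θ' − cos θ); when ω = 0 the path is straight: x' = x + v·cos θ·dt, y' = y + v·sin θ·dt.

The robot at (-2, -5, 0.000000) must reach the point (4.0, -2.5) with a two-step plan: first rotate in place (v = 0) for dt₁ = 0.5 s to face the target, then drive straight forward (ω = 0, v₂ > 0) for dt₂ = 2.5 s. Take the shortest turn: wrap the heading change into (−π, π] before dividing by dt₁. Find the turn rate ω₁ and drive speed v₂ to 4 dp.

ω₁ = 0.7896, v₂ = 2.6000

heading to target = atan2(-2.5−-5, 4−-2) = 0.3948
Δθ = wrap(0.3948 − 0.0000) = 0.3948; ω₁ = Δθ/dt₁ = 0.7896
distance = √((4−-2)² + (-2.5−-5)²) = 6.5000; v₂ = distance/dt₂ = 2.6000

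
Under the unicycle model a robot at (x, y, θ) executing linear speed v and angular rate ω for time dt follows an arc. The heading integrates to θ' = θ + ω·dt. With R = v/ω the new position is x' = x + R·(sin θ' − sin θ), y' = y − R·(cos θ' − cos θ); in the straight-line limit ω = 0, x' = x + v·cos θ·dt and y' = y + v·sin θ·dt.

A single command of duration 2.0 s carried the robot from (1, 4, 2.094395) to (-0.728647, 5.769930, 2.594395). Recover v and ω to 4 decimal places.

Δθ = 2.594395 − 2.094395 = 0.500000
ω = Δθ/dt = 0.500000/2.0 = 0.2500
R = −Δy/(cos θ' − cos θ) = 5.0000
v = R·ω = 5.0000·0.2500 = 1.2500

v = 1.2500, ω = 0.2500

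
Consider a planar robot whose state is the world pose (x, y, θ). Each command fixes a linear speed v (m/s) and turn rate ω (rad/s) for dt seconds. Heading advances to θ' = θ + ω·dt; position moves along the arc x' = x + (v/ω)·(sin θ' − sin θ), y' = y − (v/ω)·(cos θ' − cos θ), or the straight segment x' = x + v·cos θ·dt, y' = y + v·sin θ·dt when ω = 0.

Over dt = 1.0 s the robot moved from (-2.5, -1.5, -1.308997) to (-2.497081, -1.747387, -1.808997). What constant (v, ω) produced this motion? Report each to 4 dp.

Δθ = -1.808997 − -1.308997 = -0.500000
ω = Δθ/dt = -0.500000/1.0 = -0.5000
R = −Δy/(cos θ' − cos θ) = -0.5000
v = R·ω = -0.5000·-0.5000 = 0.2500

v = 0.2500, ω = -0.5000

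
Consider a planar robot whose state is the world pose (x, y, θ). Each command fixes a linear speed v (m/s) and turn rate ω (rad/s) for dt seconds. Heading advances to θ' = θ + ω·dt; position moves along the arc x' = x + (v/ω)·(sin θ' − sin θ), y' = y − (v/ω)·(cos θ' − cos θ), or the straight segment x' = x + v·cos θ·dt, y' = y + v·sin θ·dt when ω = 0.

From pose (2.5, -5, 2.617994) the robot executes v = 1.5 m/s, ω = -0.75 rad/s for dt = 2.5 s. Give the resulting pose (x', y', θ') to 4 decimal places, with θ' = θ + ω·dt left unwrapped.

(2.1470, -1.7951, 0.7430)

θ' = 2.6180 + -0.75·2.5 = 0.7430
R = v/ω = 1.5/-0.75 = -2.0000
x' = 2.5 + -2.0000·(sin 0.7430 − sin 2.6180) = 2.1470
y' = -5 − -2.0000·(cos 0.7430 − cos 2.6180) = -1.7951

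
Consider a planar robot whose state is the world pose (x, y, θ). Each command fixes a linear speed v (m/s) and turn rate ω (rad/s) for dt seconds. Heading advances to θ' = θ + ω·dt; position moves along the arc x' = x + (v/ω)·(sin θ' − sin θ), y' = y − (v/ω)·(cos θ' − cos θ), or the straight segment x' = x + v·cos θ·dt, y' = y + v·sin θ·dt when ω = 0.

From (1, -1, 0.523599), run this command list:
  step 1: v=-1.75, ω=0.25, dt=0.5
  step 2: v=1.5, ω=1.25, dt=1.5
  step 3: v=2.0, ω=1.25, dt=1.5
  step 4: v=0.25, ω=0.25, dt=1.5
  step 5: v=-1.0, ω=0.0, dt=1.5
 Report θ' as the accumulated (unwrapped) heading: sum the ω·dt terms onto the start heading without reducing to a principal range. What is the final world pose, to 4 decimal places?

step 1: θ'=0.6486 (R=-7.0000) → pose (0.2715, -1.4837, 0.6486)
step 2: θ'=2.5236 (R=1.2000) → pose (0.2419, 0.4507, 2.5236)
step 3: θ'=4.3986 (R=1.6000) → pose (-2.2070, -0.3595, 4.3986)
step 4: θ'=4.7736 (R=1.0000) → pose (-2.2540, -0.7293, 4.7736)
step 5: θ'=4.7736 (straight) → pose (-2.3457, 0.7679, 4.7736)

(-2.3457, 0.7679, 4.7736)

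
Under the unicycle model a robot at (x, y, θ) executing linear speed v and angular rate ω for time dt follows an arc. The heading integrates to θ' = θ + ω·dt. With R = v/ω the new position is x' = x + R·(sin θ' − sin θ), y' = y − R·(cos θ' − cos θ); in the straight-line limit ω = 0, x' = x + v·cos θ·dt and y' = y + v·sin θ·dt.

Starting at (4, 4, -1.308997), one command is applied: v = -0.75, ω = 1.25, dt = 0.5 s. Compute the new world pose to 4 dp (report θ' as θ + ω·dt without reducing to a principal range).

θ' = -1.3090 + 1.25·0.5 = -0.6840
R = v/ω = -0.75/1.25 = -0.6000
x' = 4 + -0.6000·(sin -0.6840 − sin -1.3090) = 3.7996
y' = 4 − -0.6000·(cos -0.6840 − cos -1.3090) = 4.3097

(3.7996, 4.3097, -0.6840)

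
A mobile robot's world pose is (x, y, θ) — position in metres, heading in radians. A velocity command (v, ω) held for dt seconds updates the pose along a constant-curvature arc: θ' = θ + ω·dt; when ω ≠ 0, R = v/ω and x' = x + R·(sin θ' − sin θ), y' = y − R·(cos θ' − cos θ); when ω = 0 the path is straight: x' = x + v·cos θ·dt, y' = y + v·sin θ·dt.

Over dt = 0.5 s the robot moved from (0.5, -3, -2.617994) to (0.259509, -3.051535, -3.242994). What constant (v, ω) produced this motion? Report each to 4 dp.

Δθ = -3.242994 − -2.617994 = -0.625000
ω = Δθ/dt = -0.625000/0.5 = -1.2500
R = Δx/(sin θ' − sin θ) = -0.4000
v = R·ω = -0.4000·-1.2500 = 0.5000

v = 0.5000, ω = -1.2500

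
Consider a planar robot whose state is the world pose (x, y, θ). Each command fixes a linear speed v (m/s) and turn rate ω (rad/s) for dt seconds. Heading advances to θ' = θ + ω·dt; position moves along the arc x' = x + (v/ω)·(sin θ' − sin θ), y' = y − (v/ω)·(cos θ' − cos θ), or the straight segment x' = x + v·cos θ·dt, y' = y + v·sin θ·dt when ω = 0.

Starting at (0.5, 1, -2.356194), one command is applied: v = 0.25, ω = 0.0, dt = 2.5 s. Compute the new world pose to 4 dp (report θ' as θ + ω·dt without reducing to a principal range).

θ' = -2.3562 + 0.0·2.5 = -2.3562
ω = 0 → straight: x' = 0.5 + 0.25·cos(-2.3562)·2.5 = 0.0581
y' = 1 + 0.25·sin(-2.3562)·2.5 = 0.5581

(0.0581, 0.5581, -2.3562)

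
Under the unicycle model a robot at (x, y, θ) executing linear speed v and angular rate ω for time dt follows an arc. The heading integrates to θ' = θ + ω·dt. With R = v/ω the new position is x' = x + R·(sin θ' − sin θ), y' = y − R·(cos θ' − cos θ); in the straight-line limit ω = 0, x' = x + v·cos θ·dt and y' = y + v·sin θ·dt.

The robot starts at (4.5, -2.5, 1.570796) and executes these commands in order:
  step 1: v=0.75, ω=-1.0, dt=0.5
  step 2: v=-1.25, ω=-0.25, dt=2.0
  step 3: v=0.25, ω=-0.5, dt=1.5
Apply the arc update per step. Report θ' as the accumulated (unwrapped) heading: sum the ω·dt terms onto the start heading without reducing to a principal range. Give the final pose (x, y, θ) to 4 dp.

step 1: θ'=1.0708 (R=-0.7500) → pose (4.5918, -2.1404, 1.0708)
step 2: θ'=0.5708 (R=5.0000) → pose (2.9054, -3.9507, 0.5708)
step 3: θ'=-0.1792 (R=-0.5000) → pose (3.2647, -3.8794, -0.1792)

(3.2647, -3.8794, -0.1792)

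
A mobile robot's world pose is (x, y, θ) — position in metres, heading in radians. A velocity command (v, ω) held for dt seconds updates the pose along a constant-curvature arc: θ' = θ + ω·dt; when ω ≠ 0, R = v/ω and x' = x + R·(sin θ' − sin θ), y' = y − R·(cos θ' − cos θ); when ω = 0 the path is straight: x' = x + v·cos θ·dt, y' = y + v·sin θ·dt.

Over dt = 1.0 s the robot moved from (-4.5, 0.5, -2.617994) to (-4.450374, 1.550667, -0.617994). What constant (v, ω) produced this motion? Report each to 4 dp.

v = -1.2500, ω = 2.0000

Δθ = -0.617994 − -2.617994 = 2.000000
ω = Δθ/dt = 2.000000/1.0 = 2.0000
R = −Δy/(cos θ' − cos θ) = -0.6250
v = R·ω = -0.6250·2.0000 = -1.2500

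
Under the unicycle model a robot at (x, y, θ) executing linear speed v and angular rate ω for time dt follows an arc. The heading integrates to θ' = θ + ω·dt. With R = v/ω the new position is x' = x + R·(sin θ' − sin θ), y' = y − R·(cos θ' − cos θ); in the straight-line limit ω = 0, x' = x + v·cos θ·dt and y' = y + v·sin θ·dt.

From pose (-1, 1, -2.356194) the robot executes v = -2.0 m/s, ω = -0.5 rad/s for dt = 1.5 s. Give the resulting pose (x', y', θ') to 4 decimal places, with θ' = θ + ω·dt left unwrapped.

(1.6869, 2.1691, -3.1062)

θ' = -2.3562 + -0.5·1.5 = -3.1062
R = v/ω = -2.0/-0.5 = 4.0000
x' = -1 + 4.0000·(sin -3.1062 − sin -2.3562) = 1.6869
y' = 1 − 4.0000·(cos -3.1062 − cos -2.3562) = 2.1691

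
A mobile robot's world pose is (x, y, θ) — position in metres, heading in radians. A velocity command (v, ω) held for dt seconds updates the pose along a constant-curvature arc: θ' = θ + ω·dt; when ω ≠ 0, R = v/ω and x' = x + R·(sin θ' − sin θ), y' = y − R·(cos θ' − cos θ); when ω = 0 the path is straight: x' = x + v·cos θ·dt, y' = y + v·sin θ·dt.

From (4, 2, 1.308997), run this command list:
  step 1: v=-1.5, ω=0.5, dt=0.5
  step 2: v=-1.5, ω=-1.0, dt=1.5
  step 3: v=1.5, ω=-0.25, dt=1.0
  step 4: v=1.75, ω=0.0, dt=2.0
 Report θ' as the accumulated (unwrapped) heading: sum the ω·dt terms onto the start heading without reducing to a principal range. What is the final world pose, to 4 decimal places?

step 1: θ'=1.5590 (R=-3.0000) → pose (3.8980, 1.2589, 1.5590)
step 2: θ'=0.0590 (R=1.5000) → pose (2.4865, -0.2208, 0.0590)
step 3: θ'=-0.1910 (R=-6.0000) → pose (3.9794, -0.3194, -0.1910)
step 4: θ'=-0.1910 (straight) → pose (7.4157, -0.9839, -0.1910)

(7.4157, -0.9839, -0.1910)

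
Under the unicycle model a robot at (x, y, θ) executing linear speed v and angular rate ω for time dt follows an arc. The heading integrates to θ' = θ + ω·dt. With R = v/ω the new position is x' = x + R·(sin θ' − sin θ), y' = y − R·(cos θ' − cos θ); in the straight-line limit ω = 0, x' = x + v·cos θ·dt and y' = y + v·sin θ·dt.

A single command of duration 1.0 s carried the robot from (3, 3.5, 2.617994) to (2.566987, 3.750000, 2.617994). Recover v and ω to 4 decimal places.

Δθ = 2.617994 − 2.617994 = 0.000000
ω = Δθ/dt = 0.000000/1.0 = 0.0000
ω = 0 → v = (Δx·cos θ + Δy·sin θ)/dt = 0.5000

v = 0.5000, ω = 0.0000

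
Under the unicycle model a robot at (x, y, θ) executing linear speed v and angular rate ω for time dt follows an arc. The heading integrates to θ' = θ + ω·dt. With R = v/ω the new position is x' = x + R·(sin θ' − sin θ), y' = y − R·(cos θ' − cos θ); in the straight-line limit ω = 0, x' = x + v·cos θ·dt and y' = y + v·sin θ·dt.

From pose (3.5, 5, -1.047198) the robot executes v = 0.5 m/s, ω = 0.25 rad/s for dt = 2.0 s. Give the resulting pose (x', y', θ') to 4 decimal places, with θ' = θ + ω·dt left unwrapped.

θ' = -1.0472 + 0.25·2.0 = -0.5472
R = v/ω = 0.5/0.25 = 2.0000
x' = 3.5 + 2.0000·(sin -0.5472 − sin -1.0472) = 4.1915
y' = 5 − 2.0000·(cos -0.5472 − cos -1.0472) = 4.2920

(4.1915, 4.2920, -0.5472)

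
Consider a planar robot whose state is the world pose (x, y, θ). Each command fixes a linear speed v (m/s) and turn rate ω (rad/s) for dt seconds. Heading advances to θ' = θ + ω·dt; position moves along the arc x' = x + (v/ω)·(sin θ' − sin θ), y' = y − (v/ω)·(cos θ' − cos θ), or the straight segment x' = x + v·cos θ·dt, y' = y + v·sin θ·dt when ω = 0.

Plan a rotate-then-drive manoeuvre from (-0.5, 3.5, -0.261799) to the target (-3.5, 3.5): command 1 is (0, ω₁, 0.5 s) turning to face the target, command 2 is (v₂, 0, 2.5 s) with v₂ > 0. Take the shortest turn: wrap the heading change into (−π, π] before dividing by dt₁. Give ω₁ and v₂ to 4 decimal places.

ω₁ = -5.7596, v₂ = 1.2000

heading to target = atan2(3.5−3.5, -3.5−-0.5) = 3.1416
Δθ = wrap(3.1416 − -0.2618) = -2.8798; ω₁ = Δθ/dt₁ = -5.7596
distance = √((-3.5−-0.5)² + (3.5−3.5)²) = 3.0000; v₂ = distance/dt₂ = 1.2000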